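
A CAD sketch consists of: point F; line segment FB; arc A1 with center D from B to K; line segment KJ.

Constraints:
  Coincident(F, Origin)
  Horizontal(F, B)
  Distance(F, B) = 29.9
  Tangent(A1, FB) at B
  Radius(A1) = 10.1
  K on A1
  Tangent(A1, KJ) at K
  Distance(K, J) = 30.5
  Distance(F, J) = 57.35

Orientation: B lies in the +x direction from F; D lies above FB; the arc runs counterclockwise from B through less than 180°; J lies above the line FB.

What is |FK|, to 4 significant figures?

41.19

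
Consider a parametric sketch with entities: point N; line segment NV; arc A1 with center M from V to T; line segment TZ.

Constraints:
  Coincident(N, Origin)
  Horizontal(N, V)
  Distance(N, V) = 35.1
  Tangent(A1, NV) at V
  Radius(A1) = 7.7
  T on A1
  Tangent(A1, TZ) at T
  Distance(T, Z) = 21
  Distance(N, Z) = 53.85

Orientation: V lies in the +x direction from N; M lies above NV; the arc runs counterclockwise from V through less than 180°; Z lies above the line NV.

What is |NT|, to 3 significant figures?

43.1

N is at the origin; N and V share the same y with |NV| = 35.1 and V on the +x side, so V = (35.1, 0.00). A1 meets NV tangentially, so MV is at right angles to NV, so M = V + (0, 7.7) = (35.1, 7.70). Since MT ⟂ TZ (tangency), |MZ| = √(7.7² + 21.0²) = 22.4 regardless of where T sits on A1. So Z lies on both circle(N, 53.85) and circle(M, 22.4); the above-NV intersection is Z = (46.7, 26.8). T is the foot of the tangent from Z: T = (42.7, 6.22).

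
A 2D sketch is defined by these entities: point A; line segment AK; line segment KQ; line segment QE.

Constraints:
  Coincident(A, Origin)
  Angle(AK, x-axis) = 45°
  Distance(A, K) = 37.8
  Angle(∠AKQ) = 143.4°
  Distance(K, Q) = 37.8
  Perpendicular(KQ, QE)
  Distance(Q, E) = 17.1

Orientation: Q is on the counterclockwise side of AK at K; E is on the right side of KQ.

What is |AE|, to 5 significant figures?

78.836

A is at the origin; AK runs at 45.0° with length 37.8, so K = 37.8·(cos 45.0°, sin 45.0°) = (26.729, 26.729). ∠AKQ = 143.4°, so KQ runs at 45.0° + (180° − 143.4°) = 81.600° from the x-axis; with |KQ| = 37.8, Q = K + 37.8·(cos 81.600°, sin 81.600°) = (32.251, 64.123). The perpendicularity gives QE at right angles to KQ; with |QE| = 17.1 on the right of KQ, E = Q + 17.1·(0.98927, -0.14608) = (49.167, 61.625). Then |AE| = |E − A| = 78.836.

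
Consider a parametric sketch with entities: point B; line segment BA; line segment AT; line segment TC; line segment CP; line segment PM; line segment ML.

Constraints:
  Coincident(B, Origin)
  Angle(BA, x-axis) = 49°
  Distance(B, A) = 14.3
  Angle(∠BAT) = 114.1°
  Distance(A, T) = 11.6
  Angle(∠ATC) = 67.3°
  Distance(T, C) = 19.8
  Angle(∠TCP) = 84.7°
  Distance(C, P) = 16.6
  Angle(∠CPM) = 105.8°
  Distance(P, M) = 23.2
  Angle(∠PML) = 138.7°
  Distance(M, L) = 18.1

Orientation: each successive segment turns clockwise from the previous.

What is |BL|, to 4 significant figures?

38.87

B is at the origin; BA runs at 49.0° with length 14.3, so A = (9.382, 10.79). ∠BAT = 114.1° gives AT at -16.90° from the x-axis; with |AT| = 11.6, T = (20.48, 7.420). ∠ATC = 67.3° gives TC at -129.6° from the x-axis; with |TC| = 19.8, C = (7.860, -7.836). ∠TCP = 84.7° gives CP at 135.1° from the x-axis; with |CP| = 16.6, P = (-3.899, 3.882). ∠CPM = 105.8° gives PM at 60.90° from the x-axis; with |PM| = 23.2, M = (7.384, 24.15). ∠PML = 138.7° gives ML at 19.60° from the x-axis; with |ML| = 18.1, L = (24.44, 30.22). Then |BL| = |L − B| = 38.87.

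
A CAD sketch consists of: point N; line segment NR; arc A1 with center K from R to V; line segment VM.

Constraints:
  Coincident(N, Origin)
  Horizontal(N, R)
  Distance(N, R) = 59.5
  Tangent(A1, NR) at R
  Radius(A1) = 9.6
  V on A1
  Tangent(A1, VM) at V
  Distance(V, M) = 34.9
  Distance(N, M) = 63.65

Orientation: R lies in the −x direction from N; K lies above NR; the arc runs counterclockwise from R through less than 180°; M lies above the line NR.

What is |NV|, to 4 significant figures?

50.69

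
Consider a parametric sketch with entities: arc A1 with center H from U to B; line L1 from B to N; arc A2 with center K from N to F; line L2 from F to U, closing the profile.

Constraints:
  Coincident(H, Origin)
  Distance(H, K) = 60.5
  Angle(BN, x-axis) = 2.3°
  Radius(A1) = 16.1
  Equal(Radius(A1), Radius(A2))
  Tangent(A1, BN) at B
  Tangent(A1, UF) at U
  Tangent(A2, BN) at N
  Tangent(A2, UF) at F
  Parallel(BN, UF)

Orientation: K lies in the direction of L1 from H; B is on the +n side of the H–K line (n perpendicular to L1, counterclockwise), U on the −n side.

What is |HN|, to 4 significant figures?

62.61

Tangency of A1 to both parallel lines with radius 16.1 puts B and U at H ± 16.1·n: B = (-0.6461, 16.09), U = (0.6461, -16.09). Equal radii place N and F the same way about K: N = K + 16.1·n = (59.81, 18.52), F = K − 16.1·n = (61.10, -13.66). Then |HN| = |N − H| = 62.61.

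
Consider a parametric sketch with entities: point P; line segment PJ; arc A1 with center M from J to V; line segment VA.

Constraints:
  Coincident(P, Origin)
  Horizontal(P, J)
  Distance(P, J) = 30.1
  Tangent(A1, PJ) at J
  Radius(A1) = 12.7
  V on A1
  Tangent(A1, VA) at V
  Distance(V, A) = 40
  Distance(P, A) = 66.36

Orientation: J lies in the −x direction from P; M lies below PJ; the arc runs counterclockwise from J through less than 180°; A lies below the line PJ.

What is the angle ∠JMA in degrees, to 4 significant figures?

167.8°

Checks: ∠(MJ, JP) = 90.00° ✓; |MJ| = 12.70 ✓; |MV| = 12.70 ✓; ∠(MV, VA) = 90.00° ✓; |VA| = 40.00 ✓; |PA| = 66.36 ✓.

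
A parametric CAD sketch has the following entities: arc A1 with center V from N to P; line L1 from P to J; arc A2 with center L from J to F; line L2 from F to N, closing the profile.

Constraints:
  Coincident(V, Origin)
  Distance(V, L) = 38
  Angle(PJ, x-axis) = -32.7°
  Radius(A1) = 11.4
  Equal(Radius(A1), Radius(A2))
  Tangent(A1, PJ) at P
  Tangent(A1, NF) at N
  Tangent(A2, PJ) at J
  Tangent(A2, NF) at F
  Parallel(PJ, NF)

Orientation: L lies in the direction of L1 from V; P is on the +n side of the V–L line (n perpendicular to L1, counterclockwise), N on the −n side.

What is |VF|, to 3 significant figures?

39.7

Tangency of A1 to both parallel lines with radius 11.4 puts P and N at V ± 11.4·n: P = (6.16, 9.59), N = (-6.16, -9.59). Equal radii place J and F the same way about L: J = L + 11.4·n = (38.1, -10.9), F = L − 11.4·n = (25.8, -30.1). Then |VF| = |F − V| = 39.7.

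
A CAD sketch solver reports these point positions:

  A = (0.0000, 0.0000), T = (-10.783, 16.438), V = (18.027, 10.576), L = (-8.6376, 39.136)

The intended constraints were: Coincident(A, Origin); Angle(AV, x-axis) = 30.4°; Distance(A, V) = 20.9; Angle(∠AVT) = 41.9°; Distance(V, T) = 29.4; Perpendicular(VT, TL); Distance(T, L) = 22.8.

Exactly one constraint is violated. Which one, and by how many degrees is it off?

Perpendicular(VT, TL) — off by 6.10°.

A = (0.00, 0.00) ✓; AV at 30.40° ✓; |AV| = 20.90 ✓; ∠AVT = 41.90° ✓; |VT| = 29.40 ✓; ∠(VT, TL) = 83.90° ✗; |TL| = 22.80 ✓.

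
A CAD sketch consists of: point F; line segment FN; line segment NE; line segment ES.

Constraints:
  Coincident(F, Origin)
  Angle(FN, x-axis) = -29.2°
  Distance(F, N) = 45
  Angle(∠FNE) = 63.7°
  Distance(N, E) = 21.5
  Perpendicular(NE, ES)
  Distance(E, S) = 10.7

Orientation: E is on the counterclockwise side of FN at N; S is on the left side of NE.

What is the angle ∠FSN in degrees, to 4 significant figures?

113.4°

F is at the origin; FN runs at -29.2° with length 45.0, so N = 45.0·(cos -29.2°, sin -29.2°) = (39.28, -21.95). ∠FNE = 63.7°, so NE runs at -29.2° + (180° − 63.7°) = 87.10° from the x-axis; with |NE| = 21.5, E = N + 21.5·(cos 87.10°, sin 87.10°) = (40.37, -0.4812). NE is perpendicular to ES; with |ES| = 10.7 on the left of NE, S = E + 10.7·(-0.9987, 0.05059) = (29.68, 0.06013). Then cos ∠FSN = SF·SN / (|SF||SN|), giving 113.4°.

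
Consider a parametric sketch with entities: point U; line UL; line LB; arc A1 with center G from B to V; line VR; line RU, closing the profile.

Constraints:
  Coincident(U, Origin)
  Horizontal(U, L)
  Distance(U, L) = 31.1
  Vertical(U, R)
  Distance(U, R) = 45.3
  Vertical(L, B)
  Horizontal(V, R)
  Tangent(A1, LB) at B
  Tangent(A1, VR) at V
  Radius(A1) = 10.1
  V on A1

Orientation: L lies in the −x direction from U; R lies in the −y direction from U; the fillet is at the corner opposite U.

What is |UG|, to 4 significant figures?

40.99

U is at the origin; U and L share the same y with |UL| = 31.1 and L on the −x side, so L = (-31.10, 0.000). U and R share the same x with |UR| = 45.3 and R on the −y side, so R = (0.000, -45.30). The virtual corner opposite U is at (-31.10, -45.30). Since A1 is tangent to LB there, GB ⟂ LB and the tangent condition forces GV to be normal to VR, with radius 10.1, so the center G sits 10.1 in from both sides at G = (-21.00, -35.20). Then |UG| = |G − U| = 40.99.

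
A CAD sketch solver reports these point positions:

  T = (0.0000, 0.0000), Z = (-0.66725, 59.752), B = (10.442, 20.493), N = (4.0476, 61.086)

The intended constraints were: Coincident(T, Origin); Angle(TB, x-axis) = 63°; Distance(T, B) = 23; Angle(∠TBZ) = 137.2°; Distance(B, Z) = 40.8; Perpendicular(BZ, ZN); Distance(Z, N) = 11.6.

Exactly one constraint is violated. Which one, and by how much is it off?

Distance(Z, N) = 11.6 — off by 6.70.

T = (0.00, 0.00) ✓; TB at 63.00° ✓; |TB| = 23.00 ✓; ∠TBZ = 137.2° ✓; |BZ| = 40.80 ✓; ∠(BZ, ZN) = 90.00° ✓; |ZN| = 4.900 ✗.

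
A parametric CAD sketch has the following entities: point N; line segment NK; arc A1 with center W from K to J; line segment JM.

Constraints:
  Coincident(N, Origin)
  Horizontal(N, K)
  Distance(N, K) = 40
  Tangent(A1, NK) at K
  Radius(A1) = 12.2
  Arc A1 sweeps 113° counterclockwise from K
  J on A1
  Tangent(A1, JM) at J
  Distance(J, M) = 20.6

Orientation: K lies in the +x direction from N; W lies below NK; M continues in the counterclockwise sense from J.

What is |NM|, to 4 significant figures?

51.44

N is at the origin; NK is horizontal with |NK| = 40.0 and K on the +x side, so K = (40.00, 0.000). Tangency of A1 to NK means the radius WK is perpendicular to NK, so W = K + (0, -12.2) = (40.00, -12.20). On A1, K sits at bearing 90° from W; a 113° counterclockwise sweep puts J at bearing 203°, so J = W + 12.2·(cos 203°, sin 203°) = (28.77, -16.97). Since A1 is tangent to JM there, WJ ⟂ JM, so JM runs along (−sin 203°, cos 203°); with |JM| = 20.6, M = (36.82, -35.93). Then |NM| = |M − N| = 51.44.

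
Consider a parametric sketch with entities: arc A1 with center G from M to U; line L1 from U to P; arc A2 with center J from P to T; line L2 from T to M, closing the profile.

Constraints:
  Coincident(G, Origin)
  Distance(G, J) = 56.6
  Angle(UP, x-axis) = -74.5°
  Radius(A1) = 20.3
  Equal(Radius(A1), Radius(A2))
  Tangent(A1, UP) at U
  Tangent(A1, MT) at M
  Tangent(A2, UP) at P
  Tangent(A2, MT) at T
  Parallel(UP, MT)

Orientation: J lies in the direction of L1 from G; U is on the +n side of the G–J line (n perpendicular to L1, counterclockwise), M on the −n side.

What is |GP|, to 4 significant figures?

60.13

Tangency of A1 to both parallel lines with radius 20.3 puts U and M at G ± 20.3·n: U = (19.56, 5.425), M = (-19.56, -5.425). Equal radii place P and T the same way about J: P = J + 20.3·n = (34.69, -49.12), T = J − 20.3·n = (-4.436, -59.97). Then |GP| = |P − G| = 60.13.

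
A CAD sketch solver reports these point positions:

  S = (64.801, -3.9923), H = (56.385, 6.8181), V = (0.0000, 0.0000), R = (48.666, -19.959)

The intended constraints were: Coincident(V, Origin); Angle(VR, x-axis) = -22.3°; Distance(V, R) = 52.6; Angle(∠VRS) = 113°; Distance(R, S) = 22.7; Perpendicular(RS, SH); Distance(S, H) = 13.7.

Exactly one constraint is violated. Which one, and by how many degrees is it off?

Perpendicular(RS, SH) — off by 6.80°.

V = (0.00, 0.00) ✓; VR at -22.30° ✓; |VR| = 52.60 ✓; ∠VRS = 113.0° ✓; |RS| = 22.70 ✓; ∠(RS, SH) = 83.20° ✗; |SH| = 13.70 ✓.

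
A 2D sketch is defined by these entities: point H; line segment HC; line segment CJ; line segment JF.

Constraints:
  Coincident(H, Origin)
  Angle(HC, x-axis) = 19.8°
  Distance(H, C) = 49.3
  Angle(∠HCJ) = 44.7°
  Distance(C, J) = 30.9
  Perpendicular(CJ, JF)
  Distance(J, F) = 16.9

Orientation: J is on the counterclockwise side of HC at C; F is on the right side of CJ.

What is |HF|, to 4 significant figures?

51.74

∠HCJ = 44.7°, so CJ runs at 19.8° + (180° − 44.7°) = 155.1° from the x-axis; with |CJ| = 30.9, J = C + 30.9·(cos 155.1°, sin 155.1°) = (18.36, 29.71). The perpendicularity gives JF at right angles to CJ; with |JF| = 16.9 on the right of CJ, F = J + 16.9·(0.4210, 0.9070) = (25.47, 45.04). Then |HF| = |F − H| = 51.74.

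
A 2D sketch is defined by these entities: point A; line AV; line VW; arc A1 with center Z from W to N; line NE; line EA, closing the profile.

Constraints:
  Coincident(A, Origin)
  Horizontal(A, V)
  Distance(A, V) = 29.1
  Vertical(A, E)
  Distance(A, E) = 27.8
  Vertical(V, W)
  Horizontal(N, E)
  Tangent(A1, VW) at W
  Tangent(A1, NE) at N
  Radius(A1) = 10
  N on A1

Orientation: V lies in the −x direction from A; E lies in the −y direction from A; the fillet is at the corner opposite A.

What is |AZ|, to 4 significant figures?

26.11

A and E share the same x with |AE| = 27.8 and E on the −y side, so E = (0.000, -27.80). The virtual corner opposite A is at (-29.10, -27.80). Tangency of A1 to VW means the radius ZW is perpendicular to VW and A1 meets NE tangentially, so ZN is at right angles to NE, with radius 10.0, so the center Z sits 10.0 in from both sides at Z = (-19.10, -17.80). Then |AZ| = |Z − A| = 26.11.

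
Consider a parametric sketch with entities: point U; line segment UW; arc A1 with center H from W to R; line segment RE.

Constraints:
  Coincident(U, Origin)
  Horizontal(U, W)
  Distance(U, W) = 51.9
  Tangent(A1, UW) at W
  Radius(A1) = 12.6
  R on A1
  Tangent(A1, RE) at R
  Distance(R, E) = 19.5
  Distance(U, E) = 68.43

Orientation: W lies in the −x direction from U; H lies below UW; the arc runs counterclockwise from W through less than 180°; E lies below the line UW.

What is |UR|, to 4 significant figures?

66.00

Checks: |HW| = 12.60 ✓; |HR| = 12.60 ✓; ∠(HR, RE) = 90.00° ✓; |RE| = 19.50 ✓; |UE| = 68.43 ✓.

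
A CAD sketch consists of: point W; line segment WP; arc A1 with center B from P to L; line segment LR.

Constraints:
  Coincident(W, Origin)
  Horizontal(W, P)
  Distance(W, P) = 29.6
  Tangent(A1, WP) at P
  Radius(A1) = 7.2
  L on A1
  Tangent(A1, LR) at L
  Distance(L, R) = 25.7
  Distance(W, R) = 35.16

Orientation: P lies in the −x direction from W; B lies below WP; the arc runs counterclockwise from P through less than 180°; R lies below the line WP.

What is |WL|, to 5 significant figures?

36.873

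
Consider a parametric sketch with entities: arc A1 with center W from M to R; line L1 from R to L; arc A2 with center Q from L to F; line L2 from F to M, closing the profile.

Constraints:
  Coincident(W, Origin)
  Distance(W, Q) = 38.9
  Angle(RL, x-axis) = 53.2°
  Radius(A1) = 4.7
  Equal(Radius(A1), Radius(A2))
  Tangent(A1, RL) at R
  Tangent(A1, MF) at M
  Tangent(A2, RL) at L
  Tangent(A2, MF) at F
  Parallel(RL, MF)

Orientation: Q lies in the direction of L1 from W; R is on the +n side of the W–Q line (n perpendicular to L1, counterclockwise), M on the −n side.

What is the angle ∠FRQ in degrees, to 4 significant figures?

6.696°

The slot axis is L1's direction at 53.2°, so u = (cos 53.2°, sin 53.2°) = (0.5990, 0.8007) and n = (−sin 53.2°, cos 53.2°) = (-0.8007, 0.5990). W is at the origin and Q lies 38.9 along u from W, so Q = 38.9·u = (23.30, 31.15). Tangency of A1 to both parallel lines with radius 4.7 puts R and M at W ± 4.7·n: R = (-3.763, 2.815), M = (3.763, -2.815). Equal radii place L and F the same way about Q: L = Q + 4.7·n = (19.54, 33.96), F = Q − 4.7·n = (27.07, 28.33). Then cos ∠FRQ = RF·RQ / (|RF||RQ|), giving 6.696°.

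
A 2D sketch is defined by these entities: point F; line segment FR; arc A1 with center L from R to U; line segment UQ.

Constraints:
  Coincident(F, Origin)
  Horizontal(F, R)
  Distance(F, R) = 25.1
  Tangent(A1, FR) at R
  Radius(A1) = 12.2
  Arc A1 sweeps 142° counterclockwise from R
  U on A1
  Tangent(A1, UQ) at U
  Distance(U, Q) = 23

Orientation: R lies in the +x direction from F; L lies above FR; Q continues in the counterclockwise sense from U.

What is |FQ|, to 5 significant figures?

38.781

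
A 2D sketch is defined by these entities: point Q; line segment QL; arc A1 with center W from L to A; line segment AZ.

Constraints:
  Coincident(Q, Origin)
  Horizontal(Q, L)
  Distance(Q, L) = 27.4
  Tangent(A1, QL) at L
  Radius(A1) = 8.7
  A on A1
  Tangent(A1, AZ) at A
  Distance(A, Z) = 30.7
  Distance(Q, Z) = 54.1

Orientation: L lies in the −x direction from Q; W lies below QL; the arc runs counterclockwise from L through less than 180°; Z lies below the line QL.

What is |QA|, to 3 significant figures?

37.0

Checks: ∠(WL, LQ) = 90.00° ✓; |WL| = 8.700 ✓; |WA| = 8.700 ✓; ∠(WA, AZ) = 90.00° ✓; |AZ| = 30.70 ✓; |QZ| = 54.10 ✓.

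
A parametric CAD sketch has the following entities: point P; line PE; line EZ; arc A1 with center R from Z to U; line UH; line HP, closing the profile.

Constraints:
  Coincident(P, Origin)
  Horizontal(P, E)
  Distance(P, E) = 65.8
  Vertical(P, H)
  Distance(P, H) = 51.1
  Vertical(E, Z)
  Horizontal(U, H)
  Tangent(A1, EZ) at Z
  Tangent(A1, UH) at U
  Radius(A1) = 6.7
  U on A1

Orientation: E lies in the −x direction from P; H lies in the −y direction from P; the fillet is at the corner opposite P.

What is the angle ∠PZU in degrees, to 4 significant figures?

79.01°

P is at the origin; P and E share the same y with |PE| = 65.8 and E on the −x side, so E = (-65.80, 0.000). PH is vertical with |PH| = 51.1 and H on the −y side, so H = (0.000, -51.10). The virtual corner opposite P is at (-65.80, -51.10). Since A1 is tangent to EZ there, RZ ⟂ EZ and tangency of A1 to UH means the radius RU is perpendicular to UH, with radius 6.7, so the center R sits 6.7 in from both sides at R = (-59.10, -44.40). That places the tangent points at Z = (-65.80, -44.40) on EZ and U = (-59.10, -51.10) on UH. Then cos ∠PZU = ZP·ZU / (|ZP||ZU|), giving 79.01°.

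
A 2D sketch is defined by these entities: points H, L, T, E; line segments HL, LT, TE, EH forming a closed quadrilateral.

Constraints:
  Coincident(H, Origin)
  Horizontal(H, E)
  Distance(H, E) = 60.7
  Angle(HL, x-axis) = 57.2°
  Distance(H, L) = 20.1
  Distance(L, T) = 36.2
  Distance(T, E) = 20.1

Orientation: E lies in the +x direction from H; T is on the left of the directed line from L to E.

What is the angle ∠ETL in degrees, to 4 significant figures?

136.3°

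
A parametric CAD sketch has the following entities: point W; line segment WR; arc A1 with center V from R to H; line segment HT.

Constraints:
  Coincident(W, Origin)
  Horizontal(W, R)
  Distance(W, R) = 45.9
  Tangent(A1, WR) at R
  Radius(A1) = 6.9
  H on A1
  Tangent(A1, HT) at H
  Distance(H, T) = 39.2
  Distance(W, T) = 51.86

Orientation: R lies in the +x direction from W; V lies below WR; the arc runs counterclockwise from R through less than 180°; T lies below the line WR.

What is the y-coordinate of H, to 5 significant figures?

-5.1069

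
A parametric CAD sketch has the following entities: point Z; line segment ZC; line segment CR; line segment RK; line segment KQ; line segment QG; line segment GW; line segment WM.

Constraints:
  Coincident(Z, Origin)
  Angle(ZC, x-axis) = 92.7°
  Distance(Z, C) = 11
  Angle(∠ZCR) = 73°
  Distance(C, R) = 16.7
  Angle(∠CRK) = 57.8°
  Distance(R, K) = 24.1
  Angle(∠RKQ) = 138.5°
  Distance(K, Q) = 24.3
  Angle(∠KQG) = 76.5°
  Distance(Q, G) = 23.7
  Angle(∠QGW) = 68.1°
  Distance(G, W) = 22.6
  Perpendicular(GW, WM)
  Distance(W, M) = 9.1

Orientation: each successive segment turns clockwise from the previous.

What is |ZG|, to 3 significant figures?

24.8

Z is at the origin; ZC runs at 92.7° with length 11.0, so C = (-0.518, 11.0). ∠ZCR = 73.0° gives CR at -14.3° from the x-axis; with |CR| = 16.7, R = (15.7, 6.86). ∠CRK = 57.8° gives RK at -136° from the x-axis; with |RK| = 24.1, K = (-1.82, -9.73). ∠RKQ = 138.5° gives KQ at -178° from the x-axis; with |KQ| = 24.3, Q = (-26.1, -10.6). ∠KQG = 76.5° gives QG at 78.5° from the x-axis; with |QG| = 23.7, G = (-21.4, 12.6). Then |ZG| = |G − Z| = 24.8.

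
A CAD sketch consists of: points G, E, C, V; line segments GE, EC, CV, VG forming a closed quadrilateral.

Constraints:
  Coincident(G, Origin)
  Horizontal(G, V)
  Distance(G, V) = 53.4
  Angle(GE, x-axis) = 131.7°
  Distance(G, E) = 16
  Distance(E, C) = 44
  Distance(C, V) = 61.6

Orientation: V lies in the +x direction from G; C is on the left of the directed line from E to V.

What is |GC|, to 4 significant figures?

50.12

Checks: G = (0.00, 0.00) ✓; |EC| = 44.00 ✓; |CV| = 61.60 ✓.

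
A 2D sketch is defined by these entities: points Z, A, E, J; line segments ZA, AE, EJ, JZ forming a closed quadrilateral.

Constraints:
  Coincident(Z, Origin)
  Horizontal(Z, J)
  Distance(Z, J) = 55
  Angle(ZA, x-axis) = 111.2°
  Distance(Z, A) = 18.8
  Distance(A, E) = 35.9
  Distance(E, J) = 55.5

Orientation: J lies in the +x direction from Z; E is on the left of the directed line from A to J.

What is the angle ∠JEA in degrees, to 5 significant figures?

86.507°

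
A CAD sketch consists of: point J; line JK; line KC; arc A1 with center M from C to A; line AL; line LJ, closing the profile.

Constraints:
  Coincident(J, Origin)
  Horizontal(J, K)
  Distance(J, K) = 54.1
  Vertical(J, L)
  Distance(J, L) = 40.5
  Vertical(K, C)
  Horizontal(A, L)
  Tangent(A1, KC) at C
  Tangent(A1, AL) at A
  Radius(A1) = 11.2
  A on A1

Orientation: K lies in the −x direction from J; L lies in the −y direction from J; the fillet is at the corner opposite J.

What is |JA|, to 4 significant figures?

59.00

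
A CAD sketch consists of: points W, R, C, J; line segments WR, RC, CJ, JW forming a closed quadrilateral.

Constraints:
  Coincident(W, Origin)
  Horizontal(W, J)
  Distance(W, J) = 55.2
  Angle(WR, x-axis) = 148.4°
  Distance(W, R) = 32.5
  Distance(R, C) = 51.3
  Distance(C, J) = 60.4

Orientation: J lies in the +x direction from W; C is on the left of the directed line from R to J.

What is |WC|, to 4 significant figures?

47.71

W is at the origin; WJ is horizontal with |WJ| = 55.2 and J in +x, so J = (55.2, 0). WR runs at 148.4° with |WR| = 32.5, so R = (-27.68, 17.03). C is determined by |RC| = 51.3 and |CJ| = 60.4 together: it lies at the intersection of circle(R, 51.3) and circle(J, 60.4). With |RJ| = 84.61, the foot of the radical line on RJ is 36.30 from R and the perpendicular offset is √(51.3² − 36.30²) = 36.25. Taking the left-of-RJ solution: C = (15.17, 45.23).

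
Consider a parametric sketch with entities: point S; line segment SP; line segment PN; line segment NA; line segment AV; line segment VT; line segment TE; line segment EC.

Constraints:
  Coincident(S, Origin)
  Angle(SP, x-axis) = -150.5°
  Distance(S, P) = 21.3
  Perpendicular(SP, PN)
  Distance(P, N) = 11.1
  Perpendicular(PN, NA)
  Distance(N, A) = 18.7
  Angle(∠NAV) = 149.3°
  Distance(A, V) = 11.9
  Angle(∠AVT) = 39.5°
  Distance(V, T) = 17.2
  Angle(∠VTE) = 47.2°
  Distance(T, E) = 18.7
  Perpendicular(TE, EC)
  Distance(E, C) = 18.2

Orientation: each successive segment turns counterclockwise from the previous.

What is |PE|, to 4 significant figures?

28.66

S is at the origin; SP runs at -150.5° with length 21.3, so P = (-18.54, -10.49). SP ⟂ PN, so PN runs at -60.50°; with |PN| = 11.1, N = (-13.07, -20.15). PN ⟂ NA, so NA runs at 29.50°; with |NA| = 18.7, A = (3.203, -10.94). ∠NAV = 149.3° gives AV at 60.20° from the x-axis; with |AV| = 11.9, V = (9.117, -0.6148). ∠AVT = 39.5° gives VT at -159.3° from the x-axis; with |VT| = 17.2, T = (-6.973, -6.695). ∠VTE = 47.2° gives TE at -26.50° from the x-axis; with |TE| = 18.7, E = (9.763, -15.04). Then |PE| = |E − P| = 28.66.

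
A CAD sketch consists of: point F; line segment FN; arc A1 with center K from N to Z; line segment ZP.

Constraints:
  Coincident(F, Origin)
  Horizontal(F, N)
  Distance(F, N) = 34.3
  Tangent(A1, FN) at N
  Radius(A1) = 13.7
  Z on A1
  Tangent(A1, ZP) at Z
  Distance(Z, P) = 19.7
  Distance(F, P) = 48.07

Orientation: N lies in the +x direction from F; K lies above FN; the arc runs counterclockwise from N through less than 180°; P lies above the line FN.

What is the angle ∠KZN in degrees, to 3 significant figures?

22.7°

Checks: |KZ| = 13.70 ✓; ∠(KZ, ZP) = 90.00° ✓; |ZP| = 19.70 ✓; |FP| = 48.07 ✓.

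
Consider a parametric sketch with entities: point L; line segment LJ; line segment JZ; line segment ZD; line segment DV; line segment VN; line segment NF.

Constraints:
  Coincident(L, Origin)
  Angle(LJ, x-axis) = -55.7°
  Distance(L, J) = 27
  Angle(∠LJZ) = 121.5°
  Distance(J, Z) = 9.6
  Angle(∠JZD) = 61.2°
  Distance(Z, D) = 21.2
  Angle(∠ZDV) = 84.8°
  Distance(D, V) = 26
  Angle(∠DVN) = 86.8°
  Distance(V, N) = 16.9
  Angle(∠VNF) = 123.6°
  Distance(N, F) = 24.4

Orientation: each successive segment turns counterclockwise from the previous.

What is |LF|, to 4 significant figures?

40.72

∠DVN = 86.8° gives VN at -50.00° from the x-axis; with |VN| = 16.9, N = (3.739, -32.30). ∠VNF = 123.6° gives NF at 6.400° from the x-axis; with |NF| = 24.4, F = (27.99, -29.58). Then |LF| = |F − L| = 40.72.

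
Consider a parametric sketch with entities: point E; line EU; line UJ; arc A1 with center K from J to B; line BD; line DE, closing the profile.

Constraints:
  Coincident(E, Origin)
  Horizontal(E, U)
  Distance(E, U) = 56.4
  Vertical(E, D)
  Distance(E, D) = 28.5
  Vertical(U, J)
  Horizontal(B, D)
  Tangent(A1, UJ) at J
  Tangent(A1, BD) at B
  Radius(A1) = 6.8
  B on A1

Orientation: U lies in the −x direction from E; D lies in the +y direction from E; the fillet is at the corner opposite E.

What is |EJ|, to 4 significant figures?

60.43

The virtual corner opposite E is at (-56.40, 28.50). A1 meets UJ tangentially, so KJ is at right angles to UJ and since A1 is tangent to BD there, KB ⟂ BD, with radius 6.8, so the center K sits 6.8 in from both sides at K = (-49.60, 21.70). That places the tangent points at J = (-56.40, 21.70) on UJ and B = (-49.60, 28.50) on BD. Then |EJ| = |J − E| = 60.43.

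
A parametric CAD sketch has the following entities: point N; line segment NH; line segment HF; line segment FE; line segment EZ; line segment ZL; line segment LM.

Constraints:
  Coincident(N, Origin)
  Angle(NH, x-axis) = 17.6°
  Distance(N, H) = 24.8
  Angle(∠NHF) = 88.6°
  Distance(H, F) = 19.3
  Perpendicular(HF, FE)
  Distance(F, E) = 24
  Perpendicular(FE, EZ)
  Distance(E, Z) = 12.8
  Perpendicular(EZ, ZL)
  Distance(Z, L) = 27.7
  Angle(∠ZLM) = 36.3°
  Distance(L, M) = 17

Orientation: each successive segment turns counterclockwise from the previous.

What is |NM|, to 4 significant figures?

21.76

N is at the origin; NH runs at 17.6° with length 24.8, so H = (23.64, 7.499). ∠NHF = 88.6° gives HF at 109.0° from the x-axis; with |HF| = 19.3, F = (17.36, 25.75). The perpendicularity gives FE at right angles to HF, so FE runs at -161.0°; with |FE| = 24.0, E = (-5.337, 17.93). FE ⟂ EZ, so EZ runs at -71.00°; with |EZ| = 12.8, Z = (-1.170, 5.831). EZ ⟂ ZL, so ZL runs at 19.00°; with |ZL| = 27.7, L = (25.02, 14.85). ∠ZLM = 36.3° gives LM at 162.7° from the x-axis; with |LM| = 17.0, M = (8.790, 19.90). Then |NM| = |M − N| = 21.76.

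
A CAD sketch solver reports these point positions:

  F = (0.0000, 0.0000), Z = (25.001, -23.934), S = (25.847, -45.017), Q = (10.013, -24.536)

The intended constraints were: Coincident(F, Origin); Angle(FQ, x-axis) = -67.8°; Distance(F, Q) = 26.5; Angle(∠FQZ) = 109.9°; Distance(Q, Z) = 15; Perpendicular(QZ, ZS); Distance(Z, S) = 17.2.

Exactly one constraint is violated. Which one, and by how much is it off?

Distance(Z, S) = 17.2 — off by 3.90.

F = (0.00, 0.00) ✓; FQ at -67.80° ✓; |FQ| = 26.50 ✓; ∠FQZ = 109.9° ✓; |QZ| = 15.00 ✓; ∠(QZ, ZS) = 90.00° ✓; |ZS| = 21.10 ✗.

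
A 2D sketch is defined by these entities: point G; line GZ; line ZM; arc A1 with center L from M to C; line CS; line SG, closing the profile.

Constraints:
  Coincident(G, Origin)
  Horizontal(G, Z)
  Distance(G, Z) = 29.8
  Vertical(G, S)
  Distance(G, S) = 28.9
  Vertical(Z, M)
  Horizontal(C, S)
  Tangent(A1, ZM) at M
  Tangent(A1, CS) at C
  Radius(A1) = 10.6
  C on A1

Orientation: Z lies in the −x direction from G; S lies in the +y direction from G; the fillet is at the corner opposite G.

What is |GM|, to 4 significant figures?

34.97

G is at the origin; GZ is horizontal with |GZ| = 29.8 and Z on the −x side, so Z = (-29.80, 0.000). GS is vertical with |GS| = 28.9 and S on the +y side, so S = (0.000, 28.90). The virtual corner opposite G is at (-29.80, 28.90). A1 meets ZM tangentially, so LM is at right angles to ZM and since A1 is tangent to CS there, LC ⟂ CS, with radius 10.6, so the center L sits 10.6 in from both sides at L = (-19.20, 18.30). That places the tangent points at M = (-29.80, 18.30) on ZM and C = (-19.20, 28.90) on CS. Then |GM| = |M − G| = 34.97.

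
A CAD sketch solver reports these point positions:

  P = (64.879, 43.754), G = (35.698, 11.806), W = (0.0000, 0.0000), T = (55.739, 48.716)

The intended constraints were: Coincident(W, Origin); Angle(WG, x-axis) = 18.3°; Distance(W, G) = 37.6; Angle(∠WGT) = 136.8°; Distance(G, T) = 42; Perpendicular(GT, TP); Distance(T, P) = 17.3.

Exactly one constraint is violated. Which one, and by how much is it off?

Distance(T, P) = 17.3 — off by 6.90.

W = (0.00, 0.00) ✓; WG at 18.30° ✓; |WG| = 37.60 ✓; ∠WGT = 136.8° ✓; |GT| = 42.00 ✓; ∠(GT, TP) = 90.00° ✓; |TP| = 10.40 ✗.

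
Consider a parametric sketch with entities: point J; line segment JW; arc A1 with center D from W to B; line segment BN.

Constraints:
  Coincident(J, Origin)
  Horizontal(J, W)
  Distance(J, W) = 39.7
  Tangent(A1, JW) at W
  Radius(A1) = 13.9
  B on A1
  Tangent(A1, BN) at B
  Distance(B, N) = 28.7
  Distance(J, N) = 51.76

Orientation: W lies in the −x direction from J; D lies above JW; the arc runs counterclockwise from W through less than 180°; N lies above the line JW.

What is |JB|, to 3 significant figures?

29.8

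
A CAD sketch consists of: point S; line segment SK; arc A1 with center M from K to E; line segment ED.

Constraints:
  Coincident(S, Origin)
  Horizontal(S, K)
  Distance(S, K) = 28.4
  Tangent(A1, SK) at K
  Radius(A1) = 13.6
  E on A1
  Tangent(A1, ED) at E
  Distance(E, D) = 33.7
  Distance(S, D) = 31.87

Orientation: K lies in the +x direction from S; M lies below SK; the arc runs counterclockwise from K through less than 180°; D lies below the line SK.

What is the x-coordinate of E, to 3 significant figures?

17.7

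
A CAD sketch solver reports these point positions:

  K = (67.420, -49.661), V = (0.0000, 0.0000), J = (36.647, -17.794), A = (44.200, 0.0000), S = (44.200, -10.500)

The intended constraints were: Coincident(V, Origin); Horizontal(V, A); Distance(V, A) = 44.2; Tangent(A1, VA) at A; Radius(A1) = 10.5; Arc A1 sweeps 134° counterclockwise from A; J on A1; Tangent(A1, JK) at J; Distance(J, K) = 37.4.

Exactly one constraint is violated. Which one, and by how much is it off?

Distance(J, K) = 37.4 — off by 6.90.

V = (0.00, 0.00) ✓; V.y = 0.00, A.y = 0.00 ✓; |VA| = 44.20 ✓; ∠(SA, AV) = 90.00° ✓; |SA| = 10.50 ✓; bearing(S→J) − bearing(S→A) = 134.0° ✓; |SJ| = 10.50 ✓; ∠(SJ, JK) = 90.00° ✓; |JK| = 44.30 ✗.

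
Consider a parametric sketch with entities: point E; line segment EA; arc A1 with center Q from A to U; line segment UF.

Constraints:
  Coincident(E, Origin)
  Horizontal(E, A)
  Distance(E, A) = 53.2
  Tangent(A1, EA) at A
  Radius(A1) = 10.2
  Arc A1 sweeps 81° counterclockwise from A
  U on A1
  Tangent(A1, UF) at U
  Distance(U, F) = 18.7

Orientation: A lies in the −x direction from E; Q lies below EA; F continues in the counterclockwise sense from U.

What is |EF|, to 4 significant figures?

71.52

E is at the origin; E and A share the same y with |EA| = 53.2 and A on the −x side, so A = (-53.20, 0.000). The tangent condition forces QA to be normal to EA, so Q = A + (0, -10.2) = (-53.20, -10.20). On A1, A sits at bearing 90° from Q; an 81° counterclockwise sweep puts U at bearing 171°, so U = Q + 10.2·(cos 171°, sin 171°) = (-63.27, -8.604). The tangent condition forces QU to be normal to UF, so UF runs along (−sin 171°, cos 171°); with |UF| = 18.7, F = (-66.20, -27.07). Then |EF| = |F − E| = 71.52.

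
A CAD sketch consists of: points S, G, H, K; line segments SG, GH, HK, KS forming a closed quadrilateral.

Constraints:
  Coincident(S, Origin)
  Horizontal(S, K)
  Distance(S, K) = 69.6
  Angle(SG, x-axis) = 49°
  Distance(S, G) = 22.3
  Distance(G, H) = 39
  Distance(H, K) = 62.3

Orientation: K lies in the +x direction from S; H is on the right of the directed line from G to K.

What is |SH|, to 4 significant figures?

24.77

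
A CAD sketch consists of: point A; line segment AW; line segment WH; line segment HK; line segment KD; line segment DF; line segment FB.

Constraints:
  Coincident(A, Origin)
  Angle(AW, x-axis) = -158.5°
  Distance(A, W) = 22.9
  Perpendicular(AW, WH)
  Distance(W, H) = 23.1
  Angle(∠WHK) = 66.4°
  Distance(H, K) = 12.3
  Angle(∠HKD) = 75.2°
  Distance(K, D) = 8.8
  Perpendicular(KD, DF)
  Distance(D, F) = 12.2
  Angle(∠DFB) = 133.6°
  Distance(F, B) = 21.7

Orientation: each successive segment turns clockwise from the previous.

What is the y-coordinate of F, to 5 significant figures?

7.7757

∠HKD = 75.2° gives KD at -106.90° from the x-axis; with |KD| = 8.8, D = (-20.039, 4.2291). The perpendicularity gives DF at right angles to KD, so DF runs at 163.10°; with |DF| = 12.2, F = (-31.712, 7.7757). So F.y = 7.7757.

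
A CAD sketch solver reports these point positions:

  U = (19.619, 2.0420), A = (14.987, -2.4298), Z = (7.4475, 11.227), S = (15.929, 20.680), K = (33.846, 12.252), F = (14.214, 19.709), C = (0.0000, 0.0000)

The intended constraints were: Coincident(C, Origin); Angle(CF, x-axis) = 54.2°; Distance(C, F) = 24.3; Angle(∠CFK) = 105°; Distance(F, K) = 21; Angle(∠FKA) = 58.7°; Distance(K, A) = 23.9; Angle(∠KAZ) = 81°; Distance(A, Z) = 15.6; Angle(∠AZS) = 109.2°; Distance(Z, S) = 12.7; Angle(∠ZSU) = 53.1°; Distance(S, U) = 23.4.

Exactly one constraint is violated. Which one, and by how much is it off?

Distance(S, U) = 23.4 — off by 4.40.

C = (0.00, 0.00) ✓; CF at 54.20° ✓; |CF| = 24.30 ✓; ∠CFK = 105.0° ✓; |FK| = 21.00 ✓; ∠FKA = 58.70° ✓; |KA| = 23.90 ✓; ∠KAZ = 81.00° ✓; |AZ| = 15.60 ✓; ∠AZS = 109.2° ✓; |ZS| = 12.70 ✓; ∠ZSU = 53.10° ✓; |SU| = 19.00 ✗.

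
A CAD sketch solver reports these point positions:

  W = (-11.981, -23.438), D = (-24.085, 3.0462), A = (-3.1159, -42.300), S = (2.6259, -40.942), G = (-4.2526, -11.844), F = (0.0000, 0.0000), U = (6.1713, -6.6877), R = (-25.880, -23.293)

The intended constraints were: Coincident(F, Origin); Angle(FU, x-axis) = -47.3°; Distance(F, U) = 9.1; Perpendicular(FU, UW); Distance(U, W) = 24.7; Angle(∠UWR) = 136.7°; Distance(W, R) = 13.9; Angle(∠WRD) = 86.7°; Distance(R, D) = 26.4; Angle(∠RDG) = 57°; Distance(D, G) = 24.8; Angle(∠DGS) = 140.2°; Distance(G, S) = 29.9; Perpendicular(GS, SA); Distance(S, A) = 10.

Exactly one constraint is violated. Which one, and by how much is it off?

Distance(S, A) = 10 — off by 4.10.

F = (0.00, 0.00) ✓; FU at -47.30° ✓; |FU| = 9.100 ✓; ∠(FU, UW) = 90.00° ✓; |UW| = 24.70 ✓; ∠UWR = 136.7° ✓; |WR| = 13.90 ✓; ∠WRD = 86.70° ✓; |RD| = 26.40 ✓; ∠RDG = 57.00° ✓; |DG| = 24.80 ✓; ∠DGS = 140.2° ✓; |GS| = 29.90 ✓; ∠(GS, SA) = 89.99° ✓; |SA| = 5.900 ✗.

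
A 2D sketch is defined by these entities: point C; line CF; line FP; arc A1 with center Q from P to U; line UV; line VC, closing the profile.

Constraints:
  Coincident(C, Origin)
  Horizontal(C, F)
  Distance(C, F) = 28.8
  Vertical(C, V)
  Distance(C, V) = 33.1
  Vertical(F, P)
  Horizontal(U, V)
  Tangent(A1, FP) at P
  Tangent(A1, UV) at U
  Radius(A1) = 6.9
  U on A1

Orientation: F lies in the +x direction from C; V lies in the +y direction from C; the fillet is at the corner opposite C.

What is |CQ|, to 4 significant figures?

34.15

CV is vertical with |CV| = 33.1 and V on the +y side, so V = (0.000, 33.10). The virtual corner opposite C is at (28.80, 33.10). Since A1 is tangent to FP there, QP ⟂ FP and tangency of A1 to UV means the radius QU is perpendicular to UV, with radius 6.9, so the center Q sits 6.9 in from both sides at Q = (21.90, 26.20). Then |CQ| = |Q − C| = 34.15.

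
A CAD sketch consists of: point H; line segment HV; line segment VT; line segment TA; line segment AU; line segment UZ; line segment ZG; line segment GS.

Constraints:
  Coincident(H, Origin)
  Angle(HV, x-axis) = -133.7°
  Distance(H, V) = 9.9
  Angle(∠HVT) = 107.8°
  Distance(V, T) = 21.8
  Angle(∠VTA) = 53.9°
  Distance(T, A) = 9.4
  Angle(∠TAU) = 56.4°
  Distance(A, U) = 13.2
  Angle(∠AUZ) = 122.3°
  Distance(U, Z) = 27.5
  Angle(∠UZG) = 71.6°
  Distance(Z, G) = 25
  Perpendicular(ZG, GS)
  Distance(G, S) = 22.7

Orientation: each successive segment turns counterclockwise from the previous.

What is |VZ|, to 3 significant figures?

38.9

H is at the origin; HV runs at -133.7° with length 9.9, so V = (-6.84, -7.16). ∠HVT = 107.8° gives VT at -61.5° from the x-axis; with |VT| = 21.8, T = (3.56, -26.3). ∠VTA = 53.9° gives TA at 64.6° from the x-axis; with |TA| = 9.4, A = (7.59, -17.8). ∠TAU = 56.4° gives AU at -172° from the x-axis; with |AU| = 13.2, U = (-5.47, -19.7). ∠AUZ = 122.3° gives UZ at -114° from the x-axis; with |UZ| = 27.5, Z = (-16.7, -44.8). Then |VZ| = |Z − V| = 38.9.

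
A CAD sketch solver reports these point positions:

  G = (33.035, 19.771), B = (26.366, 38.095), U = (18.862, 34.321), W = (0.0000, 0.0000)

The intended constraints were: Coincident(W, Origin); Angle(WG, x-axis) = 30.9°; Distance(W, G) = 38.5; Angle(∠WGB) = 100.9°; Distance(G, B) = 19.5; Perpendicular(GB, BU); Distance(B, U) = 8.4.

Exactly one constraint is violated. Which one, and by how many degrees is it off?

Perpendicular(GB, BU) — off by 6.70°.

W = (0.00, 0.00) ✓; WG at 30.90° ✓; |WG| = 38.50 ✓; ∠WGB = 100.9° ✓; |GB| = 19.50 ✓; ∠(GB, BU) = 96.70° ✗; |BU| = 8.400 ✓.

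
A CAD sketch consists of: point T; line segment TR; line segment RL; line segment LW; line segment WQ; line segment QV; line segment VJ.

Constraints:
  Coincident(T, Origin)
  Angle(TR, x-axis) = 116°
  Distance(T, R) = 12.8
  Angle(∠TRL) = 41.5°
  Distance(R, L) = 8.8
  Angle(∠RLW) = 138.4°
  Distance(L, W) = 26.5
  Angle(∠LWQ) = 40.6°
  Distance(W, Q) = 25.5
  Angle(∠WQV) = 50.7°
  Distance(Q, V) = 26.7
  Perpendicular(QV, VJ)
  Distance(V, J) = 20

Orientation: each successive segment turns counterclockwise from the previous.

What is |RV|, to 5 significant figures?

20.642

∠LWQ = 40.6° gives WQ at 75.500° from the x-axis; with |WQ| = 25.5, Q = (10.080, 3.9146). ∠WQV = 50.7° gives QV at -155.20° from the x-axis; with |QV| = 26.7, V = (-14.157, -7.2847). Then |RV| = |V − R| = 20.642.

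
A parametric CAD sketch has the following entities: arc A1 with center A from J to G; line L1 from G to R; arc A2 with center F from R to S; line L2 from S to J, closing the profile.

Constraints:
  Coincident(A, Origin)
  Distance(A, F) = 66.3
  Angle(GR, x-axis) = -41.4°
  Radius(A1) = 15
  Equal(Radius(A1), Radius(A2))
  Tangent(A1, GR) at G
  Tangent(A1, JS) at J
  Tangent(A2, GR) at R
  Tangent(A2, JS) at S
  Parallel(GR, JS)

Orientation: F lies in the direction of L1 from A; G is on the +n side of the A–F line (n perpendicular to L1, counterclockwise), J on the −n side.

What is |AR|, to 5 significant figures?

67.976

The slot axis is L1's direction at -41.4°, so u = (cos -41.4°, sin -41.4°) = (0.75011, -0.66131) and n = (−sin -41.4°, cos -41.4°) = (0.66131, 0.75011). A is at the origin and F lies 66.3 along u from A, so F = 66.3·u = (49.732, -43.845). Tangency of A1 to both parallel lines with radius 15.0 puts G and J at A ± 15.0·n: G = (9.9197, 11.252), J = (-9.9197, -11.252). Equal radii place R and S the same way about F: R = F + 15.0·n = (59.652, -32.593), S = F − 15.0·n = (39.813, -55.097). Then |AR| = |R − A| = 67.976.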